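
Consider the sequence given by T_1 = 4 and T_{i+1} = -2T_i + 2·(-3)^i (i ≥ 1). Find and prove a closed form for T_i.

Claim: T_i = (-2)^i − 2·(-3)^i.

Base case: T_1 = 4, and (-2)^1 − 2·(-3)^1 = -2 + 6 = 4.
Assume T_r = (-2)^r − 2·(-3)^r for some r ≥ 1.
Then T_{r+1} = -2T_r + 2·(-3)^r = -2·((-2)^r − 2·(-3)^r) + 2·(-3)^r = (-2)^{r+1} + 4·(-3)^r + 2·(-3)^r = (-2)^{r+1} + 6·(-3)^r = (-2)^{r+1} − 2·(-3)^{r+1}.
Hence T_i = (-2)^i − 2·(-3)^i for every i ≥ 1, by induction.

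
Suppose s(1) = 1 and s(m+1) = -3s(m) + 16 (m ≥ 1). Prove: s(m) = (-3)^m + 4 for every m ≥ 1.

Base case: s(1) = 1, and (-3)^1 + 4 = -3 + 4 = 1.
Assume s(r) = (-3)^r + 4 for some r ≥ 1.
Then s(r+1) = -3s(r) + 16 = -3·((-3)^r + 4) + 16 = -3·(-3)^r − 12 + 16 = (-3)^{r+1} + 4.
Hence s(m) = (-3)^m + 4 for every m ≥ 1, by induction.

s(m) = (-3)^m + 4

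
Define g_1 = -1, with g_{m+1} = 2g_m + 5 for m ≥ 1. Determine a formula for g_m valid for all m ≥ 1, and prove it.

Claim: g_m = 2^{m+1} − 5.

Base case: g_1 = -1, and 2^{1+1} − 5 = 4 − 5 = -1.
Assume g_k = 2^{k+1} − 5 for some k ≥ 1.
Then g_{k+1} = 2g_k + 5 = 2·(2^{k+1} − 5) + 5 = 2^{k+2} − 10 + 5 = 2^{k+2} − 5.
So the formula holds for k+1, and by induction g_m = 2^{m+1} − 5 for all m ≥ 1.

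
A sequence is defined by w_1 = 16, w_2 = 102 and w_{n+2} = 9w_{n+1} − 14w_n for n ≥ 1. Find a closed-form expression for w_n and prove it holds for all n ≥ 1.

Claim: w_n = 2·7^n + 2^n.

Base cases: w_1 = 16 and 2·7^1 + 2^1 = 16; w_2 = 102 and 2·7^2 + 2^2 = 102.
Assume w_j = 2·7^j + 2^j for all 1 ≤ j ≤ m, where m ≥ 2.
Then w_{m+1} = 9w_m − 14w_{m−1} = 9·(2·7^m + 2^m) − 14·(2·7^{m−1} + 2^{m−1}) = 2·(9·7 − 14)7^{m−1} + (9·2 − 14)2^{m−1} = 98·7^{m−1} + 4·2^{m−1} = 2·7^{m+1} + 2^{m+1}.
This completes the inductive step, so w_n = 2·7^n + 2^n for all n ≥ 1.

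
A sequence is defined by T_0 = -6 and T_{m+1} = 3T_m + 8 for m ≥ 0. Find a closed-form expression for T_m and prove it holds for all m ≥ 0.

Claim: T_m = -2·3^m − 4.

Base case: T_0 = -6, and -2·3^0 − 4 = -2 − 4 = -6.
Assume T_r = -2·3^r − 4 for some r ≥ 0.
Then T_{r+1} = 3T_r + 8 = 3·(-2·3^r − 4) + 8 = -6·3^r − 12 + 8 = -2·3^{r+1} − 4.
Hence T_m = -2·3^m − 4 for every m ≥ 0, by induction.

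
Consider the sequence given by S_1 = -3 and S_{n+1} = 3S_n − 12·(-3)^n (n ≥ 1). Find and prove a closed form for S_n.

Claim: S_n = 3^n + 2·(-3)^n.

Base case: S_1 = -3, and 3^1 + 2·(-3)^1 = 3 − 6 = -3.
Assume S_k = 3^k + 2·(-3)^k for some k ≥ 1.
Then S_{k+1} = 3S_k − 12·(-3)^k = 3·(3^k + 2·(-3)^k) − 12·(-3)^k = 3^{k+1} + 6·(-3)^k − 12·(-3)^k = 3^{k+1} − 6·(-3)^k = 3^{k+1} + 2·(-3)^{k+1}.
By induction, S_n = 3^n + 2·(-3)^n for all n ≥ 1.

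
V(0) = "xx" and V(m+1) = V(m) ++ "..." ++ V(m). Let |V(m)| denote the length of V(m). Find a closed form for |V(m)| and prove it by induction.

Claim: |V(m)| = 5·2^m − 3.

Base case: |V(0)| = 2, and 5·2^0 − 3 = 2.
Assume |V(r)| = 5·2^r − 3.
Then |V(r+1)| = |V(r)| + 3 + |V(r)| = 2|V(r)| + 3 = 2(5·2^r − 3) + 3 = 5·2^{r+1} − 6 + 3 = 5·2^{r+1} − 3.
By induction, |V(m)| = 5·2^m − 3 for all m ≥ 0.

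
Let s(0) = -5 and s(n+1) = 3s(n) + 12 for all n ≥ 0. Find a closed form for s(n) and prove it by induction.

Claim: s(n) = 3^n − 6.

Base case: s(0) = -5, and 3^0 − 6 = 1 − 6 = -5.
Assume s(k) = 3^k − 6 for some k ≥ 0.
Then s(k+1) = 3s(k) + 12 = 3·(3^k − 6) + 12 = 3^{k+1} − 18 + 12 = 3^{k+1} − 6.
So the formula holds for k+1, and by induction s(n) = 3^n − 6 for all n ≥ 0.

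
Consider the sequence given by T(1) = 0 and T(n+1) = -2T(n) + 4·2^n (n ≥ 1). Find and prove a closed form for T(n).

Claim: T(n) = (-2)^n + 2^n.

Base case: T(1) = 0, and (-2)^1 + 2^1 = -2 + 2 = 0.
Assume T(m) = (-2)^m + 2^m for some m ≥ 1.
Then T(m+1) = -2T(m) + 4·2^m = -2·((-2)^m + 2^m) + 4·2^m = (-2)^{m+1} − 2·2^m + 4·2^m = (-2)^{m+1} + 2·2^m = (-2)^{m+1} + 2^{m+1}.
Hence T(n) = (-2)^n + 2^n for every n ≥ 1, by induction.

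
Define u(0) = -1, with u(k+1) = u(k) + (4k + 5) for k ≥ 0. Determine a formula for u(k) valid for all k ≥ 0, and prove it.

Claim: u(k) = 2k^2 + 3k − 1.

Base case: u(0) = -1, and 2·0^2 + 3·0 − 1 = -1.
Assume u(m) = 2m^2 + 3m − 1.
Then u(m+1) = u(m) + (4m + 5) = (2m^2 + 3m − 1) + (4m + 5) = 2m^2 + 7m + 4,
and 2·(m+1)^2 + 3·(m+1) − 1 = 2m^2 + 7m + 4.
By induction, u(k) = 2k^2 + 3k − 1 for all k ≥ 0.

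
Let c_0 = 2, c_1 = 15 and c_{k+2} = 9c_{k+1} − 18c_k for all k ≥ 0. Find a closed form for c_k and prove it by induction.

Claim: c_k = 3·6^k − 3^k.

Base cases: c_0 = 2 and 3·6^0 − 3^0 = 2; c_1 = 15 and 3·6^1 − 3^1 = 15.
Assume c_j = 3·6^j − 3^j for all 0 ≤ j ≤ m, where m ≥ 1.
Then c_{m+1} = 9c_m − 18c_{m−1} = 9·(3·6^m − 3^m) − 18·(3·6^{m−1} − 3^{m−1}) = 3·(9·6 − 18)6^{m−1} − (9·3 − 18)3^{m−1} = 108·6^{m−1} − 9·3^{m−1} = 3·6^{m+1} − 3^{m+1}.
By strong induction, c_k = 3·6^k − 3^k for all k ≥ 0.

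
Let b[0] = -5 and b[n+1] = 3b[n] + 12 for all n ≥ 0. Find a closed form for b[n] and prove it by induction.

Claim: b[n] = 3^n − 6.

Base case: b[0] = -5, and 3^0 − 6 = 1 − 6 = -5.
Assume b[m] = 3^m − 6 for some m ≥ 0.
Then b[m+1] = 3b[m] + 12 = 3·(3^m − 6) + 12 = 3^{m+1} − 18 + 12 = 3^{m+1} − 6.
By induction, b[n] = 3^n − 6 for all n ≥ 0.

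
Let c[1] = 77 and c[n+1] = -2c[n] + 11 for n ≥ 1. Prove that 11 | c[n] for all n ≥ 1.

Base case: c[1] = 77 = 11·7, so 11 | c[1].
Assume 11 | c[k], so c[k] = 11t for some integer t.
Then c[k+1] = -2c[k] + 11 = -2·(11t) + 11 = 11(-2t + 1), so 11 | c[k+1].
This completes the inductive step, so 11 | c[n] for all n ≥ 1.

11 | c[n]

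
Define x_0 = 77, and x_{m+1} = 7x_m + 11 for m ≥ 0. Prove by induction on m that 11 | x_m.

Base case: x_0 = 77 = 11·7, so 11 | x_0.
Assume 11 | x_j, so x_j = 11t for some integer t.
Then x_{j+1} = 7x_j + 11 = 7·(11t) + 11 = 11(7t + 1), so 11 | x_{j+1}.
So the property holds for j+1, and by induction 11 | x_m for all m ≥ 0.

11 | x_m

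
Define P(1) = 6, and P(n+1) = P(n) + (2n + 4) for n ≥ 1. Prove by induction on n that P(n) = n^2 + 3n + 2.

Base case: P(1) = 6, and 1^2 + 3·1 + 2 = 6.
Assume P(m) = m^2 + 3m + 2.
Then P(m+1) = P(m) + (2m + 4) = (m^2 + 3m + 2) + (2m + 4) = m^2 + 5m + 6,
and (m+1)^2 + 3·(m+1) + 2 = m^2 + 5m + 6.
This completes the inductive step, so P(n) = n^2 + 3n + 2 for all n ≥ 1.

P(n) = n^2 + 3n + 2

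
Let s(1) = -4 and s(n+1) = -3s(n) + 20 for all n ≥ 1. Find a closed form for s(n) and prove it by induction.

Claim: s(n) = 3·(-3)^n + 5.

Base case: s(1) = -4, and 3·(-3)^1 + 5 = -9 + 5 = -4.
Assume s(k) = 3·(-3)^k + 5 for some k ≥ 1.
Then s(k+1) = -3s(k) + 20 = -3·(3·(-3)^k + 5) + 20 = -9·(-3)^k − 15 + 20 = 3·(-3)^{k+1} + 5.
So the formula holds for k+1, and by induction s(n) = 3·(-3)^n + 5 for all n ≥ 1.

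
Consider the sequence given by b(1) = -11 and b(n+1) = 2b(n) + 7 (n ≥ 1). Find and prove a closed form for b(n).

Claim: b(n) = -2^{n+1} − 7.

Base case: b(1) = -11, and -2^{1+1} − 7 = -4 − 7 = -11.
Assume b(k) = -2^{k+1} − 7 for some k ≥ 1.
Then b(k+1) = 2b(k) + 7 = 2·(-2^{k+1} − 7) + 7 = -2^{k+2} − 14 + 7 = -2^{k+2} − 7.
This completes the inductive step, so b(n) = -2^{n+1} − 7 for all n ≥ 1.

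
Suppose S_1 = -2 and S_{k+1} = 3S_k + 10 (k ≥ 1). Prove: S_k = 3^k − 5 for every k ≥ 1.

Base case: S_1 = -2, and 3^1 − 5 = 3 − 5 = -2.
Assume S_m = 3^m − 5 for some m ≥ 1.
Then S_{m+1} = 3S_m + 10 = 3·(3^m − 5) + 10 = 3^{m+1} − 15 + 10 = 3^{m+1} − 5.
This completes the inductive step, so S_k = 3^k − 5 for all k ≥ 1.

S_k = 3^k − 5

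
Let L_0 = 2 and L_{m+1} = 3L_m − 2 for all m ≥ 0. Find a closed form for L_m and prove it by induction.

Claim: L_m = 3^m + 1.

Base case: L_0 = 2, and 3^0 + 1 = 1 + 1 = 2.
Assume L_r = 3^r + 1 for some r ≥ 0.
Then L_{r+1} = 3L_r − 2 = 3·(3^r + 1) − 2 = 3^{r+1} + 3 − 2 = 3^{r+1} + 1.
This completes the inductive step, so L_m = 3^m + 1 for all m ≥ 0.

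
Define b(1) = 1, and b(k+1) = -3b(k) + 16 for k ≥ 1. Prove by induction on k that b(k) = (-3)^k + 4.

Base case: b(1) = 1, and (-3)^1 + 4 = -3 + 4 = 1.
Assume b(r) = (-3)^r + 4 for some r ≥ 1.
Then b(r+1) = -3b(r) + 16 = -3·((-3)^r + 4) + 16 = -3·(-3)^r − 12 + 16 = (-3)^{r+1} + 4.
By induction, b(k) = (-3)^k + 4 for all k ≥ 1.

b(k) = (-3)^k + 4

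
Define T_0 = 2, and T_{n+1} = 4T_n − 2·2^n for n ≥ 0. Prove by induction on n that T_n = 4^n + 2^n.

Base case: T_0 = 2, and 4^0 + 2^0 = 1 + 1 = 2.
Assume T_j = 4^j + 2^j for some j ≥ 0.
Then T_{j+1} = 4T_j − 2·2^j = 4·(4^j + 2^j) − 2·2^j = 4^{j+1} + 4·2^j − 2·2^j = 4^{j+1} + 2·2^j = 4^{j+1} + 2^{j+1}.
So the formula holds for j+1, and by induction T_n = 4^n + 2^n for all n ≥ 0.

T_n = 4^n + 2^n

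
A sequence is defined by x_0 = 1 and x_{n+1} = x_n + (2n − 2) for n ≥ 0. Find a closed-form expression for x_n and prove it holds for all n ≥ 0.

Claim: x_n = n^2 − 3n + 1.

Base case: x_0 = 1, and 0^2 − 3·0 + 1 = 1.
Assume x_m = m^2 − 3m + 1.
Then x_{m+1} = x_m + (2m − 2) = (m^2 − 3m + 1) + (2m − 2) = m^2 − m − 1,
and (m+1)^2 − 3·(m+1) + 1 = m^2 − m − 1.
By induction, x_n = n^2 − 3n + 1 for all n ≥ 0.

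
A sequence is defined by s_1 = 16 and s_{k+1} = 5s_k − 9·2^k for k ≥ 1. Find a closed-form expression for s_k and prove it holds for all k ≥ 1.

Claim: s_k = 2·5^k + 3·2^k.

Base case: s_1 = 16, and 2·5^1 + 3·2^1 = 10 + 6 = 16.
Assume s_m = 2·5^m + 3·2^m for some m ≥ 1.
Then s_{m+1} = 5s_m − 9·2^m = 5·(2·5^m + 3·2^m) − 9·2^m = 2·5^{m+1} + 15·2^m − 9·2^m = 2·5^{m+1} + 6·2^m = 2·5^{m+1} + 3·2^{m+1}.
Hence s_k = 2·5^k + 3·2^k for every k ≥ 1, by induction.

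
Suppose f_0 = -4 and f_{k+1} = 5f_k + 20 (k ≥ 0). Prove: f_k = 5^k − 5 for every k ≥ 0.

Base case: f_0 = -4, and 5^0 − 5 = 1 − 5 = -4.
Assume f_j = 5^j − 5 for some j ≥ 0.
Then f_{j+1} = 5f_j + 20 = 5·(5^j − 5) + 20 = 5^{j+1} − 25 + 20 = 5^{j+1} − 5.
By induction, f_k = 5^k − 5 for all k ≥ 0.

f_k = 5^k − 5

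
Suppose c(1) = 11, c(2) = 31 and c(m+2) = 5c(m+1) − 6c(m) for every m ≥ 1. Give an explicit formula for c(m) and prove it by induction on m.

Claim: c(m) = 3·3^m + 2^m.

Base cases: c(1) = 11 and 3·3^1 + 2^1 = 11; c(2) = 31 and 3·3^2 + 2^2 = 31.
Assume c(j) = 3·3^j + 2^j for all 1 ≤ j ≤ k, where k ≥ 2.
Then c(k+1) = 5c(k) − 6c(k−1) = 5·(3·3^k + 2^k) − 6·(3·3^{k−1} + 2^{k−1}) = 3·(5·3 − 6)3^{k−1} + (5·2 − 6)2^{k−1} = 27·3^{k−1} + 4·2^{k−1} = 3·3^{k+1} + 2^{k+1}.
This completes the inductive step, so c(m) = 3·3^m + 2^m for all m ≥ 1.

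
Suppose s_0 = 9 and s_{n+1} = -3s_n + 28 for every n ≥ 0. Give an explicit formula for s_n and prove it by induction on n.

Claim: s_n = 2·(-3)^n + 7.

Base case: s_0 = 9, and 2·(-3)^0 + 7 = 2 + 7 = 9.
Assume s_m = 2·(-3)^m + 7 for some m ≥ 0.
Then s_{m+1} = -3s_m + 28 = -3·(2·(-3)^m + 7) + 28 = -6·(-3)^m − 21 + 28 = 2·(-3)^{m+1} + 7.
Hence s_n = 2·(-3)^n + 7 for every n ≥ 0, by induction.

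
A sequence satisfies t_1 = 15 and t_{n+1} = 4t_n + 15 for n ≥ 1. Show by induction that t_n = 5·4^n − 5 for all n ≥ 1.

Base case: t_1 = 15, and 5·4^1 − 5 = 20 − 5 = 15.
Assume t_k = 5·4^k − 5 for some k ≥ 1.
Then t_{k+1} = 4t_k + 15 = 4·(5·4^k − 5) + 15 = 20·4^k − 20 + 15 = 5·4^{k+1} − 5.
By induction, t_n = 5·4^n − 5 for all n ≥ 1.

t_n = 5·4^n − 5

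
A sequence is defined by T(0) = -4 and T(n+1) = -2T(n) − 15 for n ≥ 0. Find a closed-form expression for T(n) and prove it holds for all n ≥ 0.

Claim: T(n) = (-2)^n − 5.

Base case: T(0) = -4, and (-2)^0 − 5 = 1 − 5 = -4.
Assume T(k) = (-2)^k − 5 for some k ≥ 0.
Then T(k+1) = -2T(k) − 15 = -2·((-2)^k − 5) − 15 = -2·(-2)^k + 10 − 15 = (-2)^{k+1} − 5.
So the formula holds for k+1, and by induction T(n) = (-2)^n − 5 for all n ≥ 0.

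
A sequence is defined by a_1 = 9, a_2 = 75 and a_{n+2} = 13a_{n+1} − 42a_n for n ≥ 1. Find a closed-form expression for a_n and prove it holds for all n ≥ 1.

Claim: a_n = 3·7^n − 2·6^n.

Base cases: a_1 = 9 and 3·7^1 − 2·6^1 = 9; a_2 = 75 and 3·7^2 − 2·6^2 = 75.
Assume a_j = 3·7^j − 2·6^j for all 1 ≤ j ≤ m, where m ≥ 2.
Then a_{m+1} = 13a_m − 42a_{m−1} = 13·(3·7^m − 2·6^m) − 42·(3·7^{m−1} − 2·6^{m−1}) = 3·(13·7 − 42)7^{m−1} − 2·(13·6 − 42)6^{m−1} = 147·7^{m−1} − 72·6^{m−1} = 3·7^{m+1} − 2·6^{m+1}.
By strong induction, a_n = 3·7^n − 2·6^n for all n ≥ 1.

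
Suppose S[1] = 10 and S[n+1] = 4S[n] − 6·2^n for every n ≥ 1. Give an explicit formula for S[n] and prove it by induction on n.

Claim: S[n] = 4^n + 3·2^n.

Base case: S[1] = 10, and 4^1 + 3·2^1 = 4 + 6 = 10.
Assume S[j] = 4^j + 3·2^j for some j ≥ 1.
Then S[j+1] = 4S[j] − 6·2^j = 4·(4^j + 3·2^j) − 6·2^j = 4^{j+1} + 12·2^j − 6·2^j = 4^{j+1} + 6·2^j = 4^{j+1} + 3·2^{j+1}.
By induction, S[n] = 4^n + 3·2^n for all n ≥ 1.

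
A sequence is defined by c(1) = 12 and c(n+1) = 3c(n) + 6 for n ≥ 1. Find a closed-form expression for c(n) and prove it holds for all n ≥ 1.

Claim: c(n) = 5·3^n − 3.

Base case: c(1) = 12, and 5·3^1 − 3 = 15 − 3 = 12.
Assume c(r) = 5·3^r − 3 for some r ≥ 1.
Then c(r+1) = 3c(r) + 6 = 3·(5·3^r − 3) + 6 = 15·3^r − 9 + 6 = 5·3^{r+1} − 3.
This completes the inductive step, so c(n) = 5·3^n − 3 for all n ≥ 1.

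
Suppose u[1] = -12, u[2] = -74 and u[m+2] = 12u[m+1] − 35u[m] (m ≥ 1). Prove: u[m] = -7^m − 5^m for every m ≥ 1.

Base cases: u[1] = -12 and -7^1 − 5^1 = -12; u[2] = -74 and -7^2 − 5^2 = -74.
Assume u[j] = -7^j − 5^j for all 1 ≤ j ≤ k, where k ≥ 2.
Then u[k+1] = 12u[k] − 35u[k−1] = 12·(-7^k − 5^k) − 35·(-7^{k−1} − 5^{k−1}) = -(12·7 − 35)7^{k−1} − (12·5 − 35)5^{k−1} = -49·7^{k−1} − 25·5^{k−1} = -7^{k+1} − 5^{k+1}.
So the formula holds for k+1, and by strong induction u[m] = -7^m − 5^m for all m ≥ 1.

u[m] = -7^m − 5^m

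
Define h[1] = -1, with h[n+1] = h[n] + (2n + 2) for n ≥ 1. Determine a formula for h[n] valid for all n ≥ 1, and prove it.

Claim: h[n] = n^2 + n − 3.

Base case: h[1] = -1, and 1^2 + 1 − 3 = -1.
Assume h[r] = r^2 + r − 3.
Then h[r+1] = h[r] + (2r + 2) = (r^2 + r − 3) + (2r + 2) = r^2 + 3r − 1,
and (r+1)^2 + (r+1) − 3 = r^2 + 3r − 1.
By induction, h[n] = n^2 + n − 3 for all n ≥ 1.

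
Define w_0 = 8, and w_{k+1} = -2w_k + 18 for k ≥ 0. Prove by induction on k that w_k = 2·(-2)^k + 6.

Base case: w_0 = 8, and 2·(-2)^0 + 6 = 2 + 6 = 8.
Assume w_m = 2·(-2)^m + 6 for some m ≥ 0.
Then w_{m+1} = -2w_m + 18 = -2·(2·(-2)^m + 6) + 18 = -4·(-2)^m − 12 + 18 = 2·(-2)^{m+1} + 6.
So the formula holds for m+1, and by induction w_k = 2·(-2)^k + 6 for all k ≥ 0.

w_k = 2·(-2)^k + 6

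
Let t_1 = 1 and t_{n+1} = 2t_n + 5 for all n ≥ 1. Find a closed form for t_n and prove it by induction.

Claim: t_n = 3·2^n − 5.

Base case: t_1 = 1, and 3·2^1 − 5 = 6 − 5 = 1.
Assume t_k = 3·2^k − 5 for some k ≥ 1.
Then t_{k+1} = 2t_k + 5 = 2·(3·2^k − 5) + 5 = 6·2^k − 10 + 5 = 3·2^{k+1} − 5.
So the formula holds for k+1, and by induction t_n = 3·2^n − 5 for all n ≥ 1.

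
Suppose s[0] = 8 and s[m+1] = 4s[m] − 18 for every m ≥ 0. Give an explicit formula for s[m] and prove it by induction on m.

Claim: s[m] = 2·4^m + 6.

Base case: s[0] = 8, and 2·4^0 + 6 = 2 + 6 = 8.
Assume s[r] = 2·4^r + 6 for some r ≥ 0.
Then s[r+1] = 4s[r] − 18 = 4·(2·4^r + 6) − 18 = 8·4^r + 24 − 18 = 2·4^{r+1} + 6.
This completes the inductive step, so s[m] = 2·4^m + 6 for all m ≥ 0.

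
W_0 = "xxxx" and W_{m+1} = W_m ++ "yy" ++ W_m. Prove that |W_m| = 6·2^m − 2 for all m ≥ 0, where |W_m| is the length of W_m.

Base case: |W_0| = 4, and 6·2^0 − 2 = 4.
Assume |W_k| = 6·2^k − 2.
Then |W_{k+1}| = |W_k| + 2 + |W_k| = 2|W_k| + 2 = 2(6·2^k − 2) + 2 = 6·2^{k+1} − 4 + 2 = 6·2^{k+1} − 2.
By induction, |W_m| = 6·2^m − 2 for all m ≥ 0.

|W_m| = 6·2^m − 2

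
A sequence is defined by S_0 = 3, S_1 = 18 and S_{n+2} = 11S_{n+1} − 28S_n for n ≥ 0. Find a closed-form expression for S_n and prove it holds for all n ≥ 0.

Claim: S_n = 4^n + 2·7^n.

Base cases: S_0 = 3 and 4^0 + 2·7^0 = 3; S_1 = 18 and 4^1 + 2·7^1 = 18.
Assume S_j = 4^j + 2·7^j for all 0 ≤ j ≤ k, where k ≥ 1.
Then S_{k+1} = 11S_k − 28S_{k−1} = 11·(4^k + 2·7^k) − 28·(4^{k−1} + 2·7^{k−1}) = (11·4 − 28)4^{k−1} + 2·(11·7 − 28)7^{k−1} = 16·4^{k−1} + 98·7^{k−1} = 4^{k+1} + 2·7^{k+1}.
This completes the inductive step, so S_n = 4^n + 2·7^n for all n ≥ 0.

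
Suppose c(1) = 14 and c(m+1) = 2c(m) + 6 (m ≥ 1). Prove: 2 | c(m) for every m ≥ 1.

Base case: c(1) = 14 = 2·7, so 2 | c(1).
Assume 2 | c(j), so c(j) = 2t for some integer t.
Then c(j+1) = 2c(j) + 6 = 2·(2t) + 6 = 2(2t + 3), so 2 | c(j+1).
Hence 2 | c(m) for every m ≥ 1, by induction.

2 | c(m)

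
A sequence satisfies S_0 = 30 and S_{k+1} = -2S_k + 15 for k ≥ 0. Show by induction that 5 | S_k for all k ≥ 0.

Base case: S_0 = 30 = 5·6, so 5 | S_0.
Assume 5 | S_j, so S_j = 5t for some integer t.
Then S_{j+1} = -2S_j + 15 = -2·(5t) + 15 = 5(-2t + 3), so 5 | S_{j+1}.
Hence 5 | S_k for every k ≥ 0, by induction.

5 | S_k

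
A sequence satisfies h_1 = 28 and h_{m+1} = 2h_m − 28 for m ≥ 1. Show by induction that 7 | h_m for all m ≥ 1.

Base case: h_1 = 28 = 7·4, so 7 | h_1.
Assume 7 | h_k, so h_k = 7t for some integer t.
Then h_{k+1} = 2h_k − 28 = 2·(7t) − 28 = 7(2t − 4), so 7 | h_{k+1}.
So the property holds for k+1, and by induction 7 | h_m for all m ≥ 1.

7 | h_m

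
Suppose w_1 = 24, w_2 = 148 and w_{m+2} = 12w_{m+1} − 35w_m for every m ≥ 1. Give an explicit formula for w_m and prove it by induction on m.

Claim: w_m = 2·5^m + 2·7^m.

Base cases: w_1 = 24 and 2·5^1 + 2·7^1 = 24; w_2 = 148 and 2·5^2 + 2·7^2 = 148.
Assume w_i = 2·5^i + 2·7^i for all 1 ≤ i ≤ j, where j ≥ 2.
Then w_{j+1} = 12w_j − 35w_{j−1} = 12·(2·5^j + 2·7^j) − 35·(2·5^{j−1} + 2·7^{j−1}) = 2·(12·5 − 35)5^{j−1} + 2·(12·7 − 35)7^{j−1} = 50·5^{j−1} + 98·7^{j−1} = 2·5^{j+1} + 2·7^{j+1}.
This completes the inductive step, so w_m = 2·5^m + 2·7^m for all m ≥ 1.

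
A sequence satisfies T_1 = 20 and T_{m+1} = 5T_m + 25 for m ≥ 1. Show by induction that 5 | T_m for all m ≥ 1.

Base case: T_1 = 20 = 5·4, so 5 | T_1.
Assume 5 | T_j, so T_j = 5t for some integer t.
Then T_{j+1} = 5T_j + 25 = 5·(5t) + 25 = 5(5t + 5), so 5 | T_{j+1}.
By induction, 5 | T_m for all m ≥ 1.

5 | T_m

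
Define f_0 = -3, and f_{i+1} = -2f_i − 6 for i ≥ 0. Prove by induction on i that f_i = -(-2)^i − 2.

Base case: f_0 = -3, and -(-2)^0 − 2 = -1 − 2 = -3.
Assume f_j = -(-2)^j − 2 for some j ≥ 0.
Then f_{j+1} = -2f_j − 6 = -2·(-(-2)^j − 2) − 6 = 2·(-2)^j + 4 − 6 = -(-2)^{j+1} − 2.
So the formula holds for j+1, and by induction f_i = -(-2)^i − 2 for all i ≥ 0.

f_i = -(-2)^i − 2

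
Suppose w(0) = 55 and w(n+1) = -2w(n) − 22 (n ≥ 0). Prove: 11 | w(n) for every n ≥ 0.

Base case: w(0) = 55 = 11·5, so 11 | w(0).
Assume 11 | w(m), so w(m) = 11t for some integer t.
Then w(m+1) = -2w(m) − 22 = -2·(11t) − 22 = 11(-2t − 2), so 11 | w(m+1).
This completes the inductive step, so 11 | w(n) for all n ≥ 0.

11 | w(n)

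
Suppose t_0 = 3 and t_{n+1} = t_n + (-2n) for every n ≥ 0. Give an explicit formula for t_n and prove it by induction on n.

Claim: t_n = -n^2 + n + 3.

Base case: t_0 = 3, and -0^2 + 0 + 3 = 3.
Assume t_j = -j^2 + j + 3.
Then t_{j+1} = t_j + (-2j) = (-j^2 + j + 3) + (-2j) = -j^2 − j + 3,
and -(j+1)^2 + (j+1) + 3 = -j^2 − j + 3.
Hence t_n = -n^2 + n + 3 for every n ≥ 0, by induction.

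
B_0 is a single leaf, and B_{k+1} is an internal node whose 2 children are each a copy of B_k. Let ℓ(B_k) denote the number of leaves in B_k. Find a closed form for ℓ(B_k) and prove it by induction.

Claim: ℓ(B_k) = 2^k.

Base case: ℓ(B_0) = 1, and 2^0 = 1.
Assume ℓ(B_j) = 2^j.
Then ℓ(B_{j+1}) = 2·ℓ(B_j) = 2·2^j = 2^{j+1}.
So the formula holds for j+1, and by induction ℓ(B_k) = 2^k for all k ≥ 0.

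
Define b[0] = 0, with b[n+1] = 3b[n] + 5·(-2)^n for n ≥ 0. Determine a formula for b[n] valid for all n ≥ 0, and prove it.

Claim: b[n] = 3^n − (-2)^n.

Base case: b[0] = 0, and 3^0 − (-2)^0 = 1 − 1 = 0.
Assume b[m] = 3^m − (-2)^m for some m ≥ 0.
Then b[m+1] = 3b[m] + 5·(-2)^m = 3·(3^m − (-2)^m) + 5·(-2)^m = 3^{m+1} − 3·(-2)^m + 5·(-2)^m = 3^{m+1} + 2·(-2)^m = 3^{m+1} − (-2)^{m+1}.
So the formula holds for m+1, and by induction b[n] = 3^n − (-2)^n for all n ≥ 0.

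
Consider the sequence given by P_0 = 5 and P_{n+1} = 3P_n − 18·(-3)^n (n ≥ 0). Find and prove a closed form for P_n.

Claim: P_n = 2·3^n + 3·(-3)^n.

Base case: P_0 = 5, and 2·3^0 + 3·(-3)^0 = 2 + 3 = 5.
Assume P_r = 2·3^r + 3·(-3)^r for some r ≥ 0.
Then P_{r+1} = 3P_r − 18·(-3)^r = 3·(2·3^r + 3·(-3)^r) − 18·(-3)^r = 2·3^{r+1} + 9·(-3)^r − 18·(-3)^r = 2·3^{r+1} − 9·(-3)^r = 2·3^{r+1} + 3·(-3)^{r+1}.
So the formula holds for r+1, and by induction P_n = 2·3^n + 3·(-3)^n for all n ≥ 0.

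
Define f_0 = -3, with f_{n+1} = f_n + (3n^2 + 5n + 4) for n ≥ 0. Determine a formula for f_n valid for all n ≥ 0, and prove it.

Claim: f_n = n^3 + n^2 + 2n − 3.

Base case: f_0 = -3, and 0^3 + 0^2 + 2·0 − 3 = -3.
Assume f_r = r^3 + r^2 + 2r − 3.
Then f_{r+1} = f_r + (3r^2 + 5r + 4) = (r^3 + r^2 + 2r − 3) + (3r^2 + 5r + 4) = r^3 + 4r^2 + 7r + 1,
and (r+1)^3 + (r+1)^2 + 2·(r+1) − 3 = r^3 + 4r^2 + 7r + 1.
This completes the inductive step, so f_n = n^3 + n^2 + 2n − 3 for all n ≥ 0.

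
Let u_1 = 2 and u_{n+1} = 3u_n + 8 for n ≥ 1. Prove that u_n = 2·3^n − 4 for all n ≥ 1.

Base case: u_1 = 2, and 2·3^1 − 4 = 6 − 4 = 2.
Assume u_k = 2·3^k − 4 for some k ≥ 1.
Then u_{k+1} = 3u_k + 8 = 3·(2·3^k − 4) + 8 = 6·3^k − 12 + 8 = 2·3^{k+1} − 4.
This completes the inductive step, so u_n = 2·3^n − 4 for all n ≥ 1.

u_n = 2·3^n − 4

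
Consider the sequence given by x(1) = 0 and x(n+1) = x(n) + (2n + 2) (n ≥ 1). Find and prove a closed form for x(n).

Claim: x(n) = n^2 + n − 2.

Base case: x(1) = 0, and 1^2 + 1 − 2 = 0.
Assume x(m) = m^2 + m − 2.
Then x(m+1) = x(m) + (2m + 2) = (m^2 + m − 2) + (2m + 2) = m^2 + 3m,
and (m+1)^2 + (m+1) − 2 = m^2 + 3m.
This completes the inductive step, so x(n) = n^2 + n − 2 for all n ≥ 1.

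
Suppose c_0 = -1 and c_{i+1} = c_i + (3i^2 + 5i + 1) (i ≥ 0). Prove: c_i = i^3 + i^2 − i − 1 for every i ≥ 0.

Base case: c_0 = -1, and 0^3 + 0^2 − 0 − 1 = -1.
Assume c_r = r^3 + r^2 − r − 1.
Then c_{r+1} = c_r + (3r^2 + 5r + 1) = (r^3 + r^2 − r − 1) + (3r^2 + 5r + 1) = r^3 + 4r^2 + 4r,
and (r+1)^3 + (r+1)^2 − (r+1) − 1 = r^3 + 4r^2 + 4r.
Hence c_i = i^3 + i^2 − i − 1 for every i ≥ 0, by induction.

c_i = i^3 + i^2 − i − 1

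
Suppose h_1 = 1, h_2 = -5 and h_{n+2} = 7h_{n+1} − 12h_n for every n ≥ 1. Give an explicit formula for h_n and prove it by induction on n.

Claim: h_n = 3·3^n − 2·4^n.

Base cases: h_1 = 1 and 3·3^1 − 2·4^1 = 1; h_2 = -5 and 3·3^2 − 2·4^2 = -5.
Assume h_j = 3·3^j − 2·4^j for all 1 ≤ j ≤ m, where m ≥ 2.
Then h_{m+1} = 7h_m − 12h_{m−1} = 7·(3·3^m − 2·4^m) − 12·(3·3^{m−1} − 2·4^{m−1}) = 3·(7·3 − 12)3^{m−1} − 2·(7·4 − 12)4^{m−1} = 27·3^{m−1} − 32·4^{m−1} = 3·3^{m+1} − 2·4^{m+1}.
By strong induction, h_n = 3·3^n − 2·4^n for all n ≥ 1.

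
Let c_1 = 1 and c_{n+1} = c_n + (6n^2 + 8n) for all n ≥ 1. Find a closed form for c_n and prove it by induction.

Claim: c_n = 2n^3 + n^2 − 3n + 1.

Base case: c_1 = 1, and 2·1^3 + 1^2 − 3·1 + 1 = 1.
Assume c_m = 2m^3 + m^2 − 3m + 1.
Then c_{m+1} = c_m + (6m^2 + 8m) = (2m^3 + m^2 − 3m + 1) + (6m^2 + 8m) = 2m^3 + 7m^2 + 5m + 1,
and 2·(m+1)^3 + (m+1)^2 − 3·(m+1) + 1 = 2m^3 + 7m^2 + 5m + 1.
This completes the inductive step, so c_n = 2n^3 + n^2 − 3n + 1 for all n ≥ 1.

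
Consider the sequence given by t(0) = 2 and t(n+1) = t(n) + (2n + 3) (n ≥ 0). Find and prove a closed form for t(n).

Claim: t(n) = n^2 + 2n + 2.

Base case: t(0) = 2, and 0^2 + 2·0 + 2 = 2.
Assume t(m) = m^2 + 2m + 2.
Then t(m+1) = t(m) + (2m + 3) = (m^2 + 2m + 2) + (2m + 3) = m^2 + 4m + 5,
and (m+1)^2 + 2·(m+1) + 2 = m^2 + 4m + 5.
Hence t(n) = n^2 + 2n + 2 for every n ≥ 0, by induction.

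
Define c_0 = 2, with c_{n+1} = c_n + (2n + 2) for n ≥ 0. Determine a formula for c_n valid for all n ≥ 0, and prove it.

Claim: c_n = n^2 + n + 2.

Base case: c_0 = 2, and 0^2 + 0 + 2 = 2.
Assume c_j = j^2 + j + 2.
Then c_{j+1} = c_j + (2j + 2) = (j^2 + j + 2) + (2j + 2) = j^2 + 3j + 4,
and (j+1)^2 + (j+1) + 2 = j^2 + 3j + 4.
This completes the inductive step, so c_n = n^2 + n + 2 for all n ≥ 0.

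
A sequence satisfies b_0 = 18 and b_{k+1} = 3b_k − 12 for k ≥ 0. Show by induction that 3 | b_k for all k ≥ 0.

Base case: b_0 = 18 = 3·6, so 3 | b_0.
Assume 3 | b_j, so b_j = 3t for some integer t.
Then b_{j+1} = 3b_j − 12 = 3·(3t) − 12 = 3(3t − 4), so 3 | b_{j+1}.
So the property holds for j+1, and by induction 3 | b_k for all k ≥ 0.

3 | b_k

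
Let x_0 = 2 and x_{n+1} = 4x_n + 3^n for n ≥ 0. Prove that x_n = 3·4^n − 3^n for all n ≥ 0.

Base case: x_0 = 2, and 3·4^0 − 3^0 = 3 − 1 = 2.
Assume x_k = 3·4^k − 3^k for some k ≥ 0.
Then x_{k+1} = 4x_k + 3^k = 4·(3·4^k − 3^k) + 3^k = 3·4^{k+1} − 4·3^k + 3^k = 3·4^{k+1} − 3·3^k = 3·4^{k+1} − 3^{k+1}.
So the formula holds for k+1, and by induction x_n = 3·4^n − 3^n for all n ≥ 0.

x_n = 3·4^n − 3^n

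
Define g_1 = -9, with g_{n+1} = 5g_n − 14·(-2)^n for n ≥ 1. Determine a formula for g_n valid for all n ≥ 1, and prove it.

Claim: g_n = -5^n + 2·(-2)^n.

Base case: g_1 = -9, and -5^1 + 2·(-2)^1 = -5 − 4 = -9.
Assume g_r = -5^r + 2·(-2)^r for some r ≥ 1.
Then g_{r+1} = 5g_r − 14·(-2)^r = 5·(-5^r + 2·(-2)^r) − 14·(-2)^r = -5^{r+1} + 10·(-2)^r − 14·(-2)^r = -5^{r+1} − 4·(-2)^r = -5^{r+1} + 2·(-2)^{r+1}.
This completes the inductive step, so g_n = -5^n + 2·(-2)^n for all n ≥ 1.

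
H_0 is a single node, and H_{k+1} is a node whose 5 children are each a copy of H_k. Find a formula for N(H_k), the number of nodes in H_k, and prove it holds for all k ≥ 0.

Claim: N(H_k) = (5^{k+1} − 1)/4.

Base case: N(H_0) = 1, and (5^{0+1} − 1)/4 = 1.
Assume N(H_m) = (5^{m+1} − 1)/4.
Then N(H_{m+1}) = 1 + 5N(H_m) = 1 + 5·(5^{m+1} − 1)/4 = 1 + (5^{m+2} − 5)/4 = (4 + 5^{m+2} − 5)/4 = (5^{m+2} − 1)/4.
This completes the inductive step, so N(H_k) = (5^{k+1} − 1)/4 for all k ≥ 0.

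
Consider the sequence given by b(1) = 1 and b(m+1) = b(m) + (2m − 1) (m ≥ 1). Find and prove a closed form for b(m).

Claim: b(m) = m^2 − 2m + 2.

Base case: b(1) = 1, and 1^2 − 2·1 + 2 = 1.
Assume b(r) = r^2 − 2r + 2.
Then b(r+1) = b(r) + (2r − 1) = (r^2 − 2r + 2) + (2r − 1) = r^2 + 1,
and (r+1)^2 − 2·(r+1) + 2 = r^2 + 1.
By induction, b(m) = m^2 − 2m + 2 for all m ≥ 1.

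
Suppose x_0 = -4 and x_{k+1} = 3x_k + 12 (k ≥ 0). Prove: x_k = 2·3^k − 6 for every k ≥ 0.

Base case: x_0 = -4, and 2·3^0 − 6 = 2 − 6 = -4.
Assume x_r = 2·3^r − 6 for some r ≥ 0.
Then x_{r+1} = 3x_r + 12 = 3·(2·3^r − 6) + 12 = 6·3^r − 18 + 12 = 2·3^{r+1} − 6.
Hence x_k = 2·3^k − 6 for every k ≥ 0, by induction.

x_k = 2·3^k − 6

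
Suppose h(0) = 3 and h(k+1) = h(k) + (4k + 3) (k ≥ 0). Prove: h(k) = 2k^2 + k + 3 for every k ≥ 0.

Base case: h(0) = 3, and 2·0^2 + 0 + 3 = 3.
Assume h(m) = 2m^2 + m + 3.
Then h(m+1) = h(m) + (4m + 3) = (2m^2 + m + 3) + (4m + 3) = 2m^2 + 5m + 6,
and 2·(m+1)^2 + (m+1) + 3 = 2m^2 + 5m + 6.
By induction, h(k) = 2k^2 + k + 3 for all k ≥ 0.

h(k) = 2k^2 + k + 3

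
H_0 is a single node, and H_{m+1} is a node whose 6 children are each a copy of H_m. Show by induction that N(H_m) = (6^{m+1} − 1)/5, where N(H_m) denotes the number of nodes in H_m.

Base case: N(H_0) = 1, and (6^{0+1} − 1)/5 = 1.
Assume N(H_r) = (6^{r+1} − 1)/5.
Then N(H_{r+1}) = 1 + 6N(H_r) = 1 + 6·(6^{r+1} − 1)/5 = 1 + (6^{r+2} − 6)/5 = (5 + 6^{r+2} − 6)/5 = (6^{r+2} − 1)/5.
This completes the inductive step, so N(H_m) = (6^{m+1} − 1)/5 for all m ≥ 0.

N(H_m) = (6^{m+1} − 1)/5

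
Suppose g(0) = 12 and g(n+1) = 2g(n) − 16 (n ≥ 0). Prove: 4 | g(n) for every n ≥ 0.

Base case: g(0) = 12 = 4·3, so 4 | g(0).
Assume 4 | g(r), so g(r) = 4t for some integer t.
Then g(r+1) = 2g(r) − 16 = 2·(4t) − 16 = 4(2t − 4), so 4 | g(r+1).
This completes the inductive step, so 4 | g(n) for all n ≥ 0.

4 | g(n)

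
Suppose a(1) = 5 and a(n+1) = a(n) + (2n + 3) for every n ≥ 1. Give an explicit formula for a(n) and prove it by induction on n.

Claim: a(n) = n^2 + 2n + 2.

Base case: a(1) = 5, and 1^2 + 2·1 + 2 = 5.
Assume a(k) = k^2 + 2k + 2.
Then a(k+1) = a(k) + (2k + 3) = (k^2 + 2k + 2) + (2k + 3) = k^2 + 4k + 5,
and (k+1)^2 + 2·(k+1) + 2 = k^2 + 4k + 5.
This completes the inductive step, so a(n) = n^2 + 2n + 2 for all n ≥ 1.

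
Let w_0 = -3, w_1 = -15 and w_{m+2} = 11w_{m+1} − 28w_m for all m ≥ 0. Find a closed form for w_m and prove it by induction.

Claim: w_m = -7^m − 2·4^m.

Base cases: w_0 = -3 and -7^0 − 2·4^0 = -3; w_1 = -15 and -7^1 − 2·4^1 = -15.
Assume w_i = -7^i − 2·4^i for all 0 ≤ i ≤ j, where j ≥ 1.
Then w_{j+1} = 11w_j − 28w_{j−1} = 11·(-7^j − 2·4^j) − 28·(-7^{j−1} − 2·4^{j−1}) = -(11·7 − 28)7^{j−1} − 2·(11·4 − 28)4^{j−1} = -49·7^{j−1} − 32·4^{j−1} = -7^{j+1} − 2·4^{j+1}.
By strong induction, w_m = -7^m − 2·4^m for all m ≥ 0.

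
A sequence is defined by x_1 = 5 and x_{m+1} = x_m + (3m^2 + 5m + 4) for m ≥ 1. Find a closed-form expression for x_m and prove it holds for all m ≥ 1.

Claim: x_m = m^3 + m^2 + 2m + 1.

Base case: x_1 = 5, and 1^3 + 1^2 + 2·1 + 1 = 5.
Assume x_j = j^3 + j^2 + 2j + 1.
Then x_{j+1} = x_j + (3j^2 + 5j + 4) = (j^3 + j^2 + 2j + 1) + (3j^2 + 5j + 4) = j^3 + 4j^2 + 7j + 5,
and (j+1)^3 + (j+1)^2 + 2·(j+1) + 1 = j^3 + 4j^2 + 7j + 5.
Hence x_m = m^3 + m^2 + 2m + 1 for every m ≥ 1, by induction.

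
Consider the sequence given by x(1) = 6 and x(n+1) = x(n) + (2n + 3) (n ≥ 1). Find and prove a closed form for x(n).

Claim: x(n) = n^2 + 2n + 3.

Base case: x(1) = 6, and 1^2 + 2·1 + 3 = 6.
Assume x(j) = j^2 + 2j + 3.
Then x(j+1) = x(j) + (2j + 3) = (j^2 + 2j + 3) + (2j + 3) = j^2 + 4j + 6,
and (j+1)^2 + 2·(j+1) + 3 = j^2 + 4j + 6.
By induction, x(n) = n^2 + 2n + 3 for all n ≥ 1.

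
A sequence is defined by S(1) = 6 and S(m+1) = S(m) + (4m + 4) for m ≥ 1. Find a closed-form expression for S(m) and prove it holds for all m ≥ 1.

Claim: S(m) = 2m^2 + 2m + 2.

Base case: S(1) = 6, and 2·1^2 + 2·1 + 2 = 6.
Assume S(r) = 2r^2 + 2r + 2.
Then S(r+1) = S(r) + (4r + 4) = (2r^2 + 2r + 2) + (4r + 4) = 2r^2 + 6r + 6,
and 2·(r+1)^2 + 2·(r+1) + 2 = 2r^2 + 6r + 6.
This completes the inductive step, so S(m) = 2m^2 + 2m + 2 for all m ≥ 1.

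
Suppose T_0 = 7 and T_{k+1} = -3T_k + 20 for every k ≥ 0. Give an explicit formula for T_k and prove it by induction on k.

Claim: T_k = 2·(-3)^k + 5.

Base case: T_0 = 7, and 2·(-3)^0 + 5 = 2 + 5 = 7.
Assume T_r = 2·(-3)^r + 5 for some r ≥ 0.
Then T_{r+1} = -3T_r + 20 = -3·(2·(-3)^r + 5) + 20 = -6·(-3)^r − 15 + 20 = 2·(-3)^{r+1} + 5.
By induction, T_k = 2·(-3)^k + 5 for all k ≥ 0.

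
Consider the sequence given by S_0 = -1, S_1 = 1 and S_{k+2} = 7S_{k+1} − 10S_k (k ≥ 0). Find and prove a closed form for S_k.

Claim: S_k = 5^k − 2·2^k.

Base cases: S_0 = -1 and 5^0 − 2·2^0 = -1; S_1 = 1 and 5^1 − 2·2^1 = 1.
Assume S_j = 5^j − 2·2^j for all 0 ≤ j ≤ r, where r ≥ 1.
Then S_{r+1} = 7S_r − 10S_{r−1} = 7·(5^r − 2·2^r) − 10·(5^{r−1} − 2·2^{r−1}) = (7·5 − 10)5^{r−1} − 2·(7·2 − 10)2^{r−1} = 25·5^{r−1} − 8·2^{r−1} = 5^{r+1} − 2·2^{r+1}.
So the formula holds for r+1, and by strong induction S_k = 5^k − 2·2^k for all k ≥ 0.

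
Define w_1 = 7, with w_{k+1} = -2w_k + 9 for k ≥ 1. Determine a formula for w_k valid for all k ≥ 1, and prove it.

Claim: w_k = -2·(-2)^k + 3.

Base case: w_1 = 7, and -2·(-2)^1 + 3 = 4 + 3 = 7.
Assume w_m = -2·(-2)^m + 3 for some m ≥ 1.
Then w_{m+1} = -2w_m + 9 = -2·(-2·(-2)^m + 3) + 9 = 4·(-2)^m − 6 + 9 = -2·(-2)^{m+1} + 3.
This completes the inductive step, so w_k = -2·(-2)^k + 3 for all k ≥ 1.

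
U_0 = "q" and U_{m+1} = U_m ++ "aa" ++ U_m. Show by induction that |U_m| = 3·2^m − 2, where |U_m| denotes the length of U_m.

Base case: |U_0| = 1, and 3·2^0 − 2 = 1.
Assume |U_k| = 3·2^k − 2.
Then |U_{k+1}| = |U_k| + 2 + |U_k| = 2|U_k| + 2 = 2(3·2^k − 2) + 2 = 3·2^{k+1} − 4 + 2 = 3·2^{k+1} − 2.
So the formula holds for k+1, and by induction |U_m| = 3·2^m − 2 for all m ≥ 0.

|U_m| = 3·2^m − 2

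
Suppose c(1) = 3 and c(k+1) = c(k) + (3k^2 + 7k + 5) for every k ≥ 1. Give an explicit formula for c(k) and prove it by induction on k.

Claim: c(k) = k^3 + 2k^2 + 2k − 2.

Base case: c(1) = 3, and 1^3 + 2·1^2 + 2·1 − 2 = 3.
Assume c(j) = j^3 + 2j^2 + 2j − 2.
Then c(j+1) = c(j) + (3j^2 + 7j + 5) = (j^3 + 2j^2 + 2j − 2) + (3j^2 + 7j + 5) = j^3 + 5j^2 + 9j + 3,
and (j+1)^3 + 2·(j+1)^2 + 2·(j+1) − 2 = j^3 + 5j^2 + 9j + 3.
Hence c(k) = k^3 + 2k^2 + 2k − 2 for every k ≥ 1, by induction.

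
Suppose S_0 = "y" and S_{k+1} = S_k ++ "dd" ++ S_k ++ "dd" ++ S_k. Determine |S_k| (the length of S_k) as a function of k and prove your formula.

Claim: |S_k| = 3^{k+1} − 2.

Base case: |S_0| = 1, and 3^{0+1} − 2 = 1.
Assume |S_j| = 3^{j+1} − 2.
Then |S_{j+1}| = 3|S_j| + 4 = 3(3^{j+1} − 2) + 4 = 3^{j+2} − 6 + 4 = 3^{j+2} − 2.
So the formula holds for j+1, and by induction |S_k| = 3^{k+1} − 2 for all k ≥ 0.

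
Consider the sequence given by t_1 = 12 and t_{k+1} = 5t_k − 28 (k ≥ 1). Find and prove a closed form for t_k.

Claim: t_k = 5^k + 7.

Base case: t_1 = 12, and 5^1 + 7 = 5 + 7 = 12.
Assume t_m = 5^m + 7 for some m ≥ 1.
Then t_{m+1} = 5t_m − 28 = 5·(5^m + 7) − 28 = 5^{m+1} + 35 − 28 = 5^{m+1} + 7.
So the formula holds for m+1, and by induction t_k = 5^k + 7 for all k ≥ 1.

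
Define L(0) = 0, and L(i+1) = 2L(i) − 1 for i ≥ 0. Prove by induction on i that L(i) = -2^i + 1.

Base case: L(0) = 0, and -2^0 + 1 = -1 + 1 = 0.
Assume L(m) = -2^m + 1 for some m ≥ 0.
Then L(m+1) = 2L(m) − 1 = 2·(-2^m + 1) − 1 = -2^{m+1} + 2 − 1 = -2^{m+1} + 1.
By induction, L(i) = -2^i + 1 for all i ≥ 0.

L(i) = -2^i + 1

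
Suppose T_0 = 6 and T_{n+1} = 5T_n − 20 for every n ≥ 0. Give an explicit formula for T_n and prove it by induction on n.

Claim: T_n = 5^n + 5.

Base case: T_0 = 6, and 5^0 + 5 = 1 + 5 = 6.
Assume T_r = 5^r + 5 for some r ≥ 0.
Then T_{r+1} = 5T_r − 20 = 5·(5^r + 5) − 20 = 5^{r+1} + 25 − 20 = 5^{r+1} + 5.
By induction, T_n = 5^n + 5 for all n ≥ 0.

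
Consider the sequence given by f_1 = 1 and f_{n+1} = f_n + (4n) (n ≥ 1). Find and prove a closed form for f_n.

Claim: f_n = 2n^2 − 2n + 1.

Base case: f_1 = 1, and 2·1^2 − 2·1 + 1 = 1.
Assume f_r = 2r^2 − 2r + 1.
Then f_{r+1} = f_r + (4r) = (2r^2 − 2r + 1) + (4r) = 2r^2 + 2r + 1,
and 2·(r+1)^2 − 2·(r+1) + 1 = 2r^2 + 2r + 1.
Hence f_n = 2n^2 − 2n + 1 for every n ≥ 1, by induction.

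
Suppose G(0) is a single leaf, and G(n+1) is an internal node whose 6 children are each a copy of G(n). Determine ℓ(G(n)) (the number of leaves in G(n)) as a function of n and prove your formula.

Claim: ℓ(G(n)) = 6^n.

Base case: ℓ(G(0)) = 1, and 6^0 = 1.
Assume ℓ(G(j)) = 6^j.
Then ℓ(G(j+1)) = 6·ℓ(G(j)) = 6·6^j = 6^{j+1}.
By induction, ℓ(G(n)) = 6^n for all n ≥ 0.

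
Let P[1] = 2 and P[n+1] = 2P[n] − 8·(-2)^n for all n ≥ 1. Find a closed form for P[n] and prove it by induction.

Claim: P[n] = 3·2^n + 2·(-2)^n.

Base case: P[1] = 2, and 3·2^1 + 2·(-2)^1 = 6 − 4 = 2.
Assume P[j] = 3·2^j + 2·(-2)^j for some j ≥ 1.
Then P[j+1] = 2P[j] − 8·(-2)^j = 2·(3·2^j + 2·(-2)^j) − 8·(-2)^j = 3·2^{j+1} + 4·(-2)^j − 8·(-2)^j = 3·2^{j+1} − 4·(-2)^j = 3·2^{j+1} + 2·(-2)^{j+1}.
Hence P[n] = 3·2^n + 2·(-2)^n for every n ≥ 1, by induction.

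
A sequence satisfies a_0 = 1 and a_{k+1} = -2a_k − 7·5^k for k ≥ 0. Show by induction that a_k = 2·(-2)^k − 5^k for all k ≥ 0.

Base case: a_0 = 1, and 2·(-2)^0 − 5^0 = 2 − 1 = 1.
Assume a_r = 2·(-2)^r − 5^r for some r ≥ 0.
Then a_{r+1} = -2a_r − 7·5^r = -2·(2·(-2)^r − 5^r) − 7·5^r = 2·(-2)^{r+1} + 2·5^r − 7·5^r = 2·(-2)^{r+1} − 5·5^r = 2·(-2)^{r+1} − 5^{r+1}.
So the formula holds for r+1, and by induction a_k = 2·(-2)^k − 5^k for all k ≥ 0.

a_k = 2·(-2)^k − 5^k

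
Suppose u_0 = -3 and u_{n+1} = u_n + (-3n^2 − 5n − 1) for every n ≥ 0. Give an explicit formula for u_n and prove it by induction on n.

Claim: u_n = -n^3 − n^2 + n − 3.

Base case: u_0 = -3, and -0^3 − 0^2 + 0 − 3 = -3.
Assume u_j = -j^3 − j^2 + j − 3.
Then u_{j+1} = u_j + (-3j^2 − 5j − 1) = (-j^3 − j^2 + j − 3) + (-3j^2 − 5j − 1) = -j^3 − 4j^2 − 4j − 4,
and -(j+1)^3 − (j+1)^2 + (j+1) − 3 = -j^3 − 4j^2 − 4j − 4.
This completes the inductive step, so u_n = -n^3 − n^2 + n − 3 for all n ≥ 0.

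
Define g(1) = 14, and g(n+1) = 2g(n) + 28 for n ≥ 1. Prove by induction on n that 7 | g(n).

Base case: g(1) = 14 = 7·2, so 7 | g(1).
Assume 7 | g(j), so g(j) = 7t for some integer t.
Then g(j+1) = 2g(j) + 28 = 2·(7t) + 28 = 7(2t + 4), so 7 | g(j+1).
This completes the inductive step, so 7 | g(n) for all n ≥ 1.

7 | g(n)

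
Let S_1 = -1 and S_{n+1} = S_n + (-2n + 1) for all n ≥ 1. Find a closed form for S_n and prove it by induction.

Claim: S_n = -n^2 + 2n − 2.

Base case: S_1 = -1, and -1^2 + 2·1 − 2 = -1.
Assume S_k = -k^2 + 2k − 2.
Then S_{k+1} = S_k + (-2k + 1) = (-k^2 + 2k − 2) + (-2k + 1) = -k^2 − 1,
and -(k+1)^2 + 2·(k+1) − 2 = -k^2 − 1.
Hence S_n = -n^2 + 2n − 2 for every n ≥ 1, by induction.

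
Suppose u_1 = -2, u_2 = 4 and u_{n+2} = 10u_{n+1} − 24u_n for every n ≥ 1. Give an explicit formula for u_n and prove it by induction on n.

Claim: u_n = 6^n − 2·4^n.

Base cases: u_1 = -2 and 6^1 − 2·4^1 = -2; u_2 = 4 and 6^2 − 2·4^2 = 4.
Assume u_j = 6^j − 2·4^j for all 1 ≤ j ≤ m, where m ≥ 2.
Then u_{m+1} = 10u_m − 24u_{m−1} = 10·(6^m − 2·4^m) − 24·(6^{m−1} − 2·4^{m−1}) = (10·6 − 24)6^{m−1} − 2·(10·4 − 24)4^{m−1} = 36·6^{m−1} − 32·4^{m−1} = 6^{m+1} − 2·4^{m+1}.
So the formula holds for m+1, and by strong induction u_n = 6^n − 2·4^n for all n ≥ 1.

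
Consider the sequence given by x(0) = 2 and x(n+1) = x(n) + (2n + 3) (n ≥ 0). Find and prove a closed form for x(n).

Claim: x(n) = n^2 + 2n + 2.

Base case: x(0) = 2, and 0^2 + 2·0 + 2 = 2.
Assume x(r) = r^2 + 2r + 2.
Then x(r+1) = x(r) + (2r + 3) = (r^2 + 2r + 2) + (2r + 3) = r^2 + 4r + 5,
and (r+1)^2 + 2·(r+1) + 2 = r^2 + 4r + 5.
This completes the inductive step, so x(n) = n^2 + 2n + 2 for all n ≥ 0.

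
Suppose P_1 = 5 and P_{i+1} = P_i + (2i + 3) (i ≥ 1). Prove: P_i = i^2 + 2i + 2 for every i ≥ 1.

Base case: P_1 = 5, and 1^2 + 2·1 + 2 = 5.
Assume P_r = r^2 + 2r + 2.
Then P_{r+1} = P_r + (2r + 3) = (r^2 + 2r + 2) + (2r + 3) = r^2 + 4r + 5,
and (r+1)^2 + 2·(r+1) + 2 = r^2 + 4r + 5.
This completes the inductive step, so P_i = i^2 + 2i + 2 for all i ≥ 1.

P_i = i^2 + 2i + 2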